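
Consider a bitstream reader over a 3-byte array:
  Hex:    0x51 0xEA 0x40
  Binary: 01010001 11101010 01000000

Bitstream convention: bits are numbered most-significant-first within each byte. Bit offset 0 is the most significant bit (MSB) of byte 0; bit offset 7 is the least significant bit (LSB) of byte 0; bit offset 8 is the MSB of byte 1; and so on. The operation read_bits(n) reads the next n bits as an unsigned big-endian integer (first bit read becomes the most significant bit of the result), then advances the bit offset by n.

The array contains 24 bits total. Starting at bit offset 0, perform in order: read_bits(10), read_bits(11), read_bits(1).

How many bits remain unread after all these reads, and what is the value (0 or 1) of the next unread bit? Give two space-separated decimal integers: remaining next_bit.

Read 1: bits[0:10] width=10 -> value=327 (bin 0101000111); offset now 10 = byte 1 bit 2; 14 bits remain
Read 2: bits[10:21] width=11 -> value=1352 (bin 10101001000); offset now 21 = byte 2 bit 5; 3 bits remain
Read 3: bits[21:22] width=1 -> value=0 (bin 0); offset now 22 = byte 2 bit 6; 2 bits remain

Answer: 2 0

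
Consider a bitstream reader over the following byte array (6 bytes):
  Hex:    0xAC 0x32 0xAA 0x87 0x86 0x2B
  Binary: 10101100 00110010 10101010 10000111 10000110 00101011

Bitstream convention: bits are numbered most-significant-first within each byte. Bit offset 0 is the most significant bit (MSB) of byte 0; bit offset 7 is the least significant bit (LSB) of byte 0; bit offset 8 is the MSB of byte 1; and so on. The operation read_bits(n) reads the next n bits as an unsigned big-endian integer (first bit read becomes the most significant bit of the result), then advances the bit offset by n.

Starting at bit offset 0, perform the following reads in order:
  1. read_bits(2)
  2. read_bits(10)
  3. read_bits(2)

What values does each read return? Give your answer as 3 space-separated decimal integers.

Read 1: bits[0:2] width=2 -> value=2 (bin 10); offset now 2 = byte 0 bit 2; 46 bits remain
Read 2: bits[2:12] width=10 -> value=707 (bin 1011000011); offset now 12 = byte 1 bit 4; 36 bits remain
Read 3: bits[12:14] width=2 -> value=0 (bin 00); offset now 14 = byte 1 bit 6; 34 bits remain

Answer: 2 707 0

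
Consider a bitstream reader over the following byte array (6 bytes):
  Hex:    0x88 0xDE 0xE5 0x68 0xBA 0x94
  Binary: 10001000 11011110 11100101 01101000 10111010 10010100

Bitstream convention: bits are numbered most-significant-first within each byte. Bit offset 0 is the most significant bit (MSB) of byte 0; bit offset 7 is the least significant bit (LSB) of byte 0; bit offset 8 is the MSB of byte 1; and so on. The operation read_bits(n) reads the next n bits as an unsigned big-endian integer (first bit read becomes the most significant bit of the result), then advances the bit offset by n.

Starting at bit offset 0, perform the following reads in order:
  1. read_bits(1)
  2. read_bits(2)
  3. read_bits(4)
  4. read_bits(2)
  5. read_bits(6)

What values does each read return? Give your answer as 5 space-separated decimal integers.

Read 1: bits[0:1] width=1 -> value=1 (bin 1); offset now 1 = byte 0 bit 1; 47 bits remain
Read 2: bits[1:3] width=2 -> value=0 (bin 00); offset now 3 = byte 0 bit 3; 45 bits remain
Read 3: bits[3:7] width=4 -> value=4 (bin 0100); offset now 7 = byte 0 bit 7; 41 bits remain
Read 4: bits[7:9] width=2 -> value=1 (bin 01); offset now 9 = byte 1 bit 1; 39 bits remain
Read 5: bits[9:15] width=6 -> value=47 (bin 101111); offset now 15 = byte 1 bit 7; 33 bits remain

Answer: 1 0 4 1 47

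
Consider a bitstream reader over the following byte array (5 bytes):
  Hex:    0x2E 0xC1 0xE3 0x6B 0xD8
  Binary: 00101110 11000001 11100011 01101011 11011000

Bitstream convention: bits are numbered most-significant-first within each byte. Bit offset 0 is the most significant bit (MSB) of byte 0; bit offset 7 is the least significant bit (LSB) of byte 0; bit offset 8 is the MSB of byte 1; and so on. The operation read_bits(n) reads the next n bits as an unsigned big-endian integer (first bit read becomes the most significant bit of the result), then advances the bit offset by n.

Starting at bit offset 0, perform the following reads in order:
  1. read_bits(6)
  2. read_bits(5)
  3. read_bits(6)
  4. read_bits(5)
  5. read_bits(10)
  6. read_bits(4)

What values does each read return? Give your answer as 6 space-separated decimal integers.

Read 1: bits[0:6] width=6 -> value=11 (bin 001011); offset now 6 = byte 0 bit 6; 34 bits remain
Read 2: bits[6:11] width=5 -> value=22 (bin 10110); offset now 11 = byte 1 bit 3; 29 bits remain
Read 3: bits[11:17] width=6 -> value=3 (bin 000011); offset now 17 = byte 2 bit 1; 23 bits remain
Read 4: bits[17:22] width=5 -> value=24 (bin 11000); offset now 22 = byte 2 bit 6; 18 bits remain
Read 5: bits[22:32] width=10 -> value=875 (bin 1101101011); offset now 32 = byte 4 bit 0; 8 bits remain
Read 6: bits[32:36] width=4 -> value=13 (bin 1101); offset now 36 = byte 4 bit 4; 4 bits remain

Answer: 11 22 3 24 875 13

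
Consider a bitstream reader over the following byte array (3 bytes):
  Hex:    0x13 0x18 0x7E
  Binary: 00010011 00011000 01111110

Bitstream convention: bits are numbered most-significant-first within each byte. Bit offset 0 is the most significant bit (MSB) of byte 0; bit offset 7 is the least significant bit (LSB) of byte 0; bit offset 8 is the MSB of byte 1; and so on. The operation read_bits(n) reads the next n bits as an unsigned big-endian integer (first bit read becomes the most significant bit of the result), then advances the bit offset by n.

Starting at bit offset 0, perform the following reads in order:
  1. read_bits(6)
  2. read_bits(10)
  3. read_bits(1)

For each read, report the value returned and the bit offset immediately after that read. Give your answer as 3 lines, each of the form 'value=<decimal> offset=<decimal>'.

Read 1: bits[0:6] width=6 -> value=4 (bin 000100); offset now 6 = byte 0 bit 6; 18 bits remain
Read 2: bits[6:16] width=10 -> value=792 (bin 1100011000); offset now 16 = byte 2 bit 0; 8 bits remain
Read 3: bits[16:17] width=1 -> value=0 (bin 0); offset now 17 = byte 2 bit 1; 7 bits remain

Answer: value=4 offset=6
value=792 offset=16
value=0 offset=17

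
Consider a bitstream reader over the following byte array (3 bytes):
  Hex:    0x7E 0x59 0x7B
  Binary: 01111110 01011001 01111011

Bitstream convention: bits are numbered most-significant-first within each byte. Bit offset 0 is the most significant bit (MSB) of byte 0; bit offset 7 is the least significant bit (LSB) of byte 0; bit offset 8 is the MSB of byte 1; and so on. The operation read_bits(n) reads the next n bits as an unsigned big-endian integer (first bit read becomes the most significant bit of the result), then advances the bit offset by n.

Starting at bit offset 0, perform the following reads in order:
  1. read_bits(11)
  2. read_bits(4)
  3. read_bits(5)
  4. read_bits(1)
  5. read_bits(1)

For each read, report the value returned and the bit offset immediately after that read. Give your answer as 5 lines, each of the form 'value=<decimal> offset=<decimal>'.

Read 1: bits[0:11] width=11 -> value=1010 (bin 01111110010); offset now 11 = byte 1 bit 3; 13 bits remain
Read 2: bits[11:15] width=4 -> value=12 (bin 1100); offset now 15 = byte 1 bit 7; 9 bits remain
Read 3: bits[15:20] width=5 -> value=23 (bin 10111); offset now 20 = byte 2 bit 4; 4 bits remain
Read 4: bits[20:21] width=1 -> value=1 (bin 1); offset now 21 = byte 2 bit 5; 3 bits remain
Read 5: bits[21:22] width=1 -> value=0 (bin 0); offset now 22 = byte 2 bit 6; 2 bits remain

Answer: value=1010 offset=11
value=12 offset=15
value=23 offset=20
value=1 offset=21
value=0 offset=22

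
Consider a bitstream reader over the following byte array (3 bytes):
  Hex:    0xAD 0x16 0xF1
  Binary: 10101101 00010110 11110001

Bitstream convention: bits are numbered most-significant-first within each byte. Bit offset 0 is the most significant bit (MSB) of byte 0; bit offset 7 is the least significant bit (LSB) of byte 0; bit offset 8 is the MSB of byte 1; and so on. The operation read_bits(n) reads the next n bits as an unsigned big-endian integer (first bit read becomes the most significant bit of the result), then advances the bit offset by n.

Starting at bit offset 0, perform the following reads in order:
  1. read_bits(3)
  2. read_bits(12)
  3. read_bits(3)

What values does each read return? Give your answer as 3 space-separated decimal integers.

Answer: 5 1675 3

Derivation:
Read 1: bits[0:3] width=3 -> value=5 (bin 101); offset now 3 = byte 0 bit 3; 21 bits remain
Read 2: bits[3:15] width=12 -> value=1675 (bin 011010001011); offset now 15 = byte 1 bit 7; 9 bits remain
Read 3: bits[15:18] width=3 -> value=3 (bin 011); offset now 18 = byte 2 bit 2; 6 bits remain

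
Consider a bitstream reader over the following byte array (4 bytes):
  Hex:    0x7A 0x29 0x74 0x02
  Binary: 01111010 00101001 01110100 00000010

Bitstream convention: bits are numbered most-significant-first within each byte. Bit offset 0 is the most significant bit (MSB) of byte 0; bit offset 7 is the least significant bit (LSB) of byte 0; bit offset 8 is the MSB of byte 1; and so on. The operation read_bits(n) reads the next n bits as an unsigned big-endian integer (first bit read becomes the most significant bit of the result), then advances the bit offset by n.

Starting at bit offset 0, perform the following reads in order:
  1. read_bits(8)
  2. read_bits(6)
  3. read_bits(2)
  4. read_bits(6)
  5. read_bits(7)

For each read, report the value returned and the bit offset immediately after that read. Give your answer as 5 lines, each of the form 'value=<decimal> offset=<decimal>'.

Answer: value=122 offset=8
value=10 offset=14
value=1 offset=16
value=29 offset=22
value=0 offset=29

Derivation:
Read 1: bits[0:8] width=8 -> value=122 (bin 01111010); offset now 8 = byte 1 bit 0; 24 bits remain
Read 2: bits[8:14] width=6 -> value=10 (bin 001010); offset now 14 = byte 1 bit 6; 18 bits remain
Read 3: bits[14:16] width=2 -> value=1 (bin 01); offset now 16 = byte 2 bit 0; 16 bits remain
Read 4: bits[16:22] width=6 -> value=29 (bin 011101); offset now 22 = byte 2 bit 6; 10 bits remain
Read 5: bits[22:29] width=7 -> value=0 (bin 0000000); offset now 29 = byte 3 bit 5; 3 bits remain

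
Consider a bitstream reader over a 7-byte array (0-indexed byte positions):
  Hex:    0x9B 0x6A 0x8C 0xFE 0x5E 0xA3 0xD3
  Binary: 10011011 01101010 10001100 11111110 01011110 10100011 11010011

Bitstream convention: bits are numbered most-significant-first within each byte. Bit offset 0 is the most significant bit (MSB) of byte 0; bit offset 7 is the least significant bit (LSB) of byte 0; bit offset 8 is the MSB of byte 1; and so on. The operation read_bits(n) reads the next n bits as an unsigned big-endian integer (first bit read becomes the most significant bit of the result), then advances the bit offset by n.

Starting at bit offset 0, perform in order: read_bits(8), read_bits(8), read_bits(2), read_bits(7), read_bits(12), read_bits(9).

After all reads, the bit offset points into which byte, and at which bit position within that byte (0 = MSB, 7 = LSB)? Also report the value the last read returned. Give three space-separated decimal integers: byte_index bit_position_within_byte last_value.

Read 1: bits[0:8] width=8 -> value=155 (bin 10011011); offset now 8 = byte 1 bit 0; 48 bits remain
Read 2: bits[8:16] width=8 -> value=106 (bin 01101010); offset now 16 = byte 2 bit 0; 40 bits remain
Read 3: bits[16:18] width=2 -> value=2 (bin 10); offset now 18 = byte 2 bit 2; 38 bits remain
Read 4: bits[18:25] width=7 -> value=25 (bin 0011001); offset now 25 = byte 3 bit 1; 31 bits remain
Read 5: bits[25:37] width=12 -> value=4043 (bin 111111001011); offset now 37 = byte 4 bit 5; 19 bits remain
Read 6: bits[37:46] width=9 -> value=424 (bin 110101000); offset now 46 = byte 5 bit 6; 10 bits remain

Answer: 5 6 424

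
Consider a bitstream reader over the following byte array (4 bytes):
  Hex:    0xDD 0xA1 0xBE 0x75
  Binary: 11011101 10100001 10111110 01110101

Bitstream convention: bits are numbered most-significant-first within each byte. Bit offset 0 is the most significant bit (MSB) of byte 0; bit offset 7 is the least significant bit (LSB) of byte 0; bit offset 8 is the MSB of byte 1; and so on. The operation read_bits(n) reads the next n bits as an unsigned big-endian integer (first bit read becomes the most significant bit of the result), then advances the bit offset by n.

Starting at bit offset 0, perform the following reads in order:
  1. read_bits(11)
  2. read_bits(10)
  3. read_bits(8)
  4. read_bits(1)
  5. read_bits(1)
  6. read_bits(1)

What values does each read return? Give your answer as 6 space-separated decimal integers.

Read 1: bits[0:11] width=11 -> value=1773 (bin 11011101101); offset now 11 = byte 1 bit 3; 21 bits remain
Read 2: bits[11:21] width=10 -> value=55 (bin 0000110111); offset now 21 = byte 2 bit 5; 11 bits remain
Read 3: bits[21:29] width=8 -> value=206 (bin 11001110); offset now 29 = byte 3 bit 5; 3 bits remain
Read 4: bits[29:30] width=1 -> value=1 (bin 1); offset now 30 = byte 3 bit 6; 2 bits remain
Read 5: bits[30:31] width=1 -> value=0 (bin 0); offset now 31 = byte 3 bit 7; 1 bits remain
Read 6: bits[31:32] width=1 -> value=1 (bin 1); offset now 32 = byte 4 bit 0; 0 bits remain

Answer: 1773 55 206 1 0 1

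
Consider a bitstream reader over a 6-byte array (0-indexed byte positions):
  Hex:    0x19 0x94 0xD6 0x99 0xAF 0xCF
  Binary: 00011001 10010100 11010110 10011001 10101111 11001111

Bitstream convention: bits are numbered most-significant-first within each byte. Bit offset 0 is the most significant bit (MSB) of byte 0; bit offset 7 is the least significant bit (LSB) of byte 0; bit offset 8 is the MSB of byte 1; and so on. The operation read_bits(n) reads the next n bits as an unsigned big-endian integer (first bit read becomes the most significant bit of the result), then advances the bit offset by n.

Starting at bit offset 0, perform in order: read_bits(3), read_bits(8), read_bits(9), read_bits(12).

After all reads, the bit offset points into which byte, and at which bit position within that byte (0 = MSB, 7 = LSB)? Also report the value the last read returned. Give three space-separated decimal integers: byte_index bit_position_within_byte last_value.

Answer: 4 0 1689

Derivation:
Read 1: bits[0:3] width=3 -> value=0 (bin 000); offset now 3 = byte 0 bit 3; 45 bits remain
Read 2: bits[3:11] width=8 -> value=204 (bin 11001100); offset now 11 = byte 1 bit 3; 37 bits remain
Read 3: bits[11:20] width=9 -> value=333 (bin 101001101); offset now 20 = byte 2 bit 4; 28 bits remain
Read 4: bits[20:32] width=12 -> value=1689 (bin 011010011001); offset now 32 = byte 4 bit 0; 16 bits remain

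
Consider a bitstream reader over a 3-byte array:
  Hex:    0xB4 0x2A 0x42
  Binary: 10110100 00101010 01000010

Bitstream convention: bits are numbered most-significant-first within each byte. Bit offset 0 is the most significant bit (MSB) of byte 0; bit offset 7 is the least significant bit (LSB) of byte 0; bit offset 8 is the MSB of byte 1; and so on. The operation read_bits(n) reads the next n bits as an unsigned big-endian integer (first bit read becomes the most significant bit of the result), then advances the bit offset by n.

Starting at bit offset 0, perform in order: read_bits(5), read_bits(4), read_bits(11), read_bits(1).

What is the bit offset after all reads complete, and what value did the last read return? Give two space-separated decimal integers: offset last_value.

Read 1: bits[0:5] width=5 -> value=22 (bin 10110); offset now 5 = byte 0 bit 5; 19 bits remain
Read 2: bits[5:9] width=4 -> value=8 (bin 1000); offset now 9 = byte 1 bit 1; 15 bits remain
Read 3: bits[9:20] width=11 -> value=676 (bin 01010100100); offset now 20 = byte 2 bit 4; 4 bits remain
Read 4: bits[20:21] width=1 -> value=0 (bin 0); offset now 21 = byte 2 bit 5; 3 bits remain

Answer: 21 0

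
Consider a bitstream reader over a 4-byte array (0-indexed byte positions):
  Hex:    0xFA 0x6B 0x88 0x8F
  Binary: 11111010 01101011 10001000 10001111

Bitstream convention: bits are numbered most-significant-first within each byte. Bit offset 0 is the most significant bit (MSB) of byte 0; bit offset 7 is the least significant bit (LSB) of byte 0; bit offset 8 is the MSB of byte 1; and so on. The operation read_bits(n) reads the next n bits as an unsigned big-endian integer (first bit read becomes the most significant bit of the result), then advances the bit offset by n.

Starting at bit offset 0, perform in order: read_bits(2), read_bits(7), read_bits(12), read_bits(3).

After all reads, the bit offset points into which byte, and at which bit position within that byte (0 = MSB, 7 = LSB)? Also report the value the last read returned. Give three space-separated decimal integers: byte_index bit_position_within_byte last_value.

Answer: 3 0 0

Derivation:
Read 1: bits[0:2] width=2 -> value=3 (bin 11); offset now 2 = byte 0 bit 2; 30 bits remain
Read 2: bits[2:9] width=7 -> value=116 (bin 1110100); offset now 9 = byte 1 bit 1; 23 bits remain
Read 3: bits[9:21] width=12 -> value=3441 (bin 110101110001); offset now 21 = byte 2 bit 5; 11 bits remain
Read 4: bits[21:24] width=3 -> value=0 (bin 000); offset now 24 = byte 3 bit 0; 8 bits remain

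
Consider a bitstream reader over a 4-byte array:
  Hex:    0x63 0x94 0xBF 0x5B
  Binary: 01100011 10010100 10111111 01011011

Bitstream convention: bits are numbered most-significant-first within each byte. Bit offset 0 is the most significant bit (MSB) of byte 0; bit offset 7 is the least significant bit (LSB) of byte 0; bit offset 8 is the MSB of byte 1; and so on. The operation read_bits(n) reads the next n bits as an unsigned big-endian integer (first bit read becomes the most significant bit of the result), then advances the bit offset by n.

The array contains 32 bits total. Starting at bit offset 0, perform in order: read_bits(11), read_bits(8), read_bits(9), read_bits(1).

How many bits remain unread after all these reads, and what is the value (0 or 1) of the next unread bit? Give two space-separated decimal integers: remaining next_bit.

Answer: 3 0

Derivation:
Read 1: bits[0:11] width=11 -> value=796 (bin 01100011100); offset now 11 = byte 1 bit 3; 21 bits remain
Read 2: bits[11:19] width=8 -> value=165 (bin 10100101); offset now 19 = byte 2 bit 3; 13 bits remain
Read 3: bits[19:28] width=9 -> value=501 (bin 111110101); offset now 28 = byte 3 bit 4; 4 bits remain
Read 4: bits[28:29] width=1 -> value=1 (bin 1); offset now 29 = byte 3 bit 5; 3 bits remain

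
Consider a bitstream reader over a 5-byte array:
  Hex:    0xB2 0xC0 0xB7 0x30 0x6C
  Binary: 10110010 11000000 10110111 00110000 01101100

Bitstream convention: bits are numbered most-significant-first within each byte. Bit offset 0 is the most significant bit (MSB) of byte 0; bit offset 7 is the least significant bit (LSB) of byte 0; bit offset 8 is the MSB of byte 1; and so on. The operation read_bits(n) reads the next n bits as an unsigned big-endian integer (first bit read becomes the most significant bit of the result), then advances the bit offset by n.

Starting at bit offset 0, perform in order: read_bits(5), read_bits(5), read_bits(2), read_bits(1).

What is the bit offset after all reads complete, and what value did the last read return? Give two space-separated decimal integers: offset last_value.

Read 1: bits[0:5] width=5 -> value=22 (bin 10110); offset now 5 = byte 0 bit 5; 35 bits remain
Read 2: bits[5:10] width=5 -> value=11 (bin 01011); offset now 10 = byte 1 bit 2; 30 bits remain
Read 3: bits[10:12] width=2 -> value=0 (bin 00); offset now 12 = byte 1 bit 4; 28 bits remain
Read 4: bits[12:13] width=1 -> value=0 (bin 0); offset now 13 = byte 1 bit 5; 27 bits remain

Answer: 13 0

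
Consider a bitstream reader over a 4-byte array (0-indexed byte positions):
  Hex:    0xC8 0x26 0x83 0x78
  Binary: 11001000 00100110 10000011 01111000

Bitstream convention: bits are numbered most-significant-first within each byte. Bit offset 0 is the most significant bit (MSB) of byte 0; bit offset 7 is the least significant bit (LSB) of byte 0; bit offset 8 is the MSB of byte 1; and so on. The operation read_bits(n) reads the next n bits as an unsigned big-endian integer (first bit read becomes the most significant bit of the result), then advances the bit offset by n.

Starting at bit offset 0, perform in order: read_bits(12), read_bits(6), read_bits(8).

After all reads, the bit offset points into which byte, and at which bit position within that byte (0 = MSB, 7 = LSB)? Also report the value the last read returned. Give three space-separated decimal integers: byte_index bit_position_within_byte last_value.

Answer: 3 2 13

Derivation:
Read 1: bits[0:12] width=12 -> value=3202 (bin 110010000010); offset now 12 = byte 1 bit 4; 20 bits remain
Read 2: bits[12:18] width=6 -> value=26 (bin 011010); offset now 18 = byte 2 bit 2; 14 bits remain
Read 3: bits[18:26] width=8 -> value=13 (bin 00001101); offset now 26 = byte 3 bit 2; 6 bits remain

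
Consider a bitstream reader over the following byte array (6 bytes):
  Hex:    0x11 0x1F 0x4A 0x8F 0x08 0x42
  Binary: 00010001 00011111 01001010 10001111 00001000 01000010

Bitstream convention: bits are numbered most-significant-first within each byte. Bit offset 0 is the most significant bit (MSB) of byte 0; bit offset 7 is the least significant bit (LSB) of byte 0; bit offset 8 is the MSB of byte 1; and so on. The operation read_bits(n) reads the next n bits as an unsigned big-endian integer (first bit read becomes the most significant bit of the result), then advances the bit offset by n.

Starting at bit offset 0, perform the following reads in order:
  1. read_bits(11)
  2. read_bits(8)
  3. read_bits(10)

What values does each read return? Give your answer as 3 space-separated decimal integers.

Read 1: bits[0:11] width=11 -> value=136 (bin 00010001000); offset now 11 = byte 1 bit 3; 37 bits remain
Read 2: bits[11:19] width=8 -> value=250 (bin 11111010); offset now 19 = byte 2 bit 3; 29 bits remain
Read 3: bits[19:29] width=10 -> value=337 (bin 0101010001); offset now 29 = byte 3 bit 5; 19 bits remain

Answer: 136 250 337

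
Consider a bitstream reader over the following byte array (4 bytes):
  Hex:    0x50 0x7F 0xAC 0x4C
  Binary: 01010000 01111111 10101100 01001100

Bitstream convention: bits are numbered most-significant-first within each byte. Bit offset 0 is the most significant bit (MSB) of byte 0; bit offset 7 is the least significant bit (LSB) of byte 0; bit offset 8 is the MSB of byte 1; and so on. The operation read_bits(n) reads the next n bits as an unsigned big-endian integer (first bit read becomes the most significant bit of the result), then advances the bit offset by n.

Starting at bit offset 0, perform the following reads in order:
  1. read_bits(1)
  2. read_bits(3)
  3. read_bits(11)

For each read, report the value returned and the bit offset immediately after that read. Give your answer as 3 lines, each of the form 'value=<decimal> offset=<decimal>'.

Answer: value=0 offset=1
value=5 offset=4
value=63 offset=15

Derivation:
Read 1: bits[0:1] width=1 -> value=0 (bin 0); offset now 1 = byte 0 bit 1; 31 bits remain
Read 2: bits[1:4] width=3 -> value=5 (bin 101); offset now 4 = byte 0 bit 4; 28 bits remain
Read 3: bits[4:15] width=11 -> value=63 (bin 00000111111); offset now 15 = byte 1 bit 7; 17 bits remain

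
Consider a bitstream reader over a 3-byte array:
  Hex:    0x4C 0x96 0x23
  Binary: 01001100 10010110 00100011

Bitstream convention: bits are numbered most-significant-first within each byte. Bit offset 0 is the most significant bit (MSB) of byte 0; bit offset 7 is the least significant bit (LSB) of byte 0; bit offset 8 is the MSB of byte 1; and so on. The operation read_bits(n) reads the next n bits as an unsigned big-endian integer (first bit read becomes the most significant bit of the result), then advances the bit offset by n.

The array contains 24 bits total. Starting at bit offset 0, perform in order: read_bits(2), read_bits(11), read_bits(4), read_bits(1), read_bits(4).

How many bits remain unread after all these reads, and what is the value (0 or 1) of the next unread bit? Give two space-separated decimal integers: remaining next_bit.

Read 1: bits[0:2] width=2 -> value=1 (bin 01); offset now 2 = byte 0 bit 2; 22 bits remain
Read 2: bits[2:13] width=11 -> value=402 (bin 00110010010); offset now 13 = byte 1 bit 5; 11 bits remain
Read 3: bits[13:17] width=4 -> value=12 (bin 1100); offset now 17 = byte 2 bit 1; 7 bits remain
Read 4: bits[17:18] width=1 -> value=0 (bin 0); offset now 18 = byte 2 bit 2; 6 bits remain
Read 5: bits[18:22] width=4 -> value=8 (bin 1000); offset now 22 = byte 2 bit 6; 2 bits remain

Answer: 2 1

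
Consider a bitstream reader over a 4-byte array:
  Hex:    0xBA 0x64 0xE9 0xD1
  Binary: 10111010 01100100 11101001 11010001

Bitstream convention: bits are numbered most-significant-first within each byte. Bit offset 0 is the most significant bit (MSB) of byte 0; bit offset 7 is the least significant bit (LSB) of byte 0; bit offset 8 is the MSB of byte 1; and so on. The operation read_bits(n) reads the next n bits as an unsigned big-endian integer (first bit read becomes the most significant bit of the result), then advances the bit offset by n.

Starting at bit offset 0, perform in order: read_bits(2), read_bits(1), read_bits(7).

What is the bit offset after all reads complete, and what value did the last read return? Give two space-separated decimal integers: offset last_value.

Read 1: bits[0:2] width=2 -> value=2 (bin 10); offset now 2 = byte 0 bit 2; 30 bits remain
Read 2: bits[2:3] width=1 -> value=1 (bin 1); offset now 3 = byte 0 bit 3; 29 bits remain
Read 3: bits[3:10] width=7 -> value=105 (bin 1101001); offset now 10 = byte 1 bit 2; 22 bits remain

Answer: 10 105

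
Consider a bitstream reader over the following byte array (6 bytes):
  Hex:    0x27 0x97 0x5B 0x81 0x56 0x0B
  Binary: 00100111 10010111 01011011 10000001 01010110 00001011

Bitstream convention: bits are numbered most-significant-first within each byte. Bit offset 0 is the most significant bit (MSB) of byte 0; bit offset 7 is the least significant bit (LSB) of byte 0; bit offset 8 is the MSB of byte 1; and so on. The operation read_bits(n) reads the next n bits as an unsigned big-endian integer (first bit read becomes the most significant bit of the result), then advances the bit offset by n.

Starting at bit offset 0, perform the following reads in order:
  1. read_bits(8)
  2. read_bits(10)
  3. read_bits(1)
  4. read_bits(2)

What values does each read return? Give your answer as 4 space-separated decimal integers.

Read 1: bits[0:8] width=8 -> value=39 (bin 00100111); offset now 8 = byte 1 bit 0; 40 bits remain
Read 2: bits[8:18] width=10 -> value=605 (bin 1001011101); offset now 18 = byte 2 bit 2; 30 bits remain
Read 3: bits[18:19] width=1 -> value=0 (bin 0); offset now 19 = byte 2 bit 3; 29 bits remain
Read 4: bits[19:21] width=2 -> value=3 (bin 11); offset now 21 = byte 2 bit 5; 27 bits remain

Answer: 39 605 0 3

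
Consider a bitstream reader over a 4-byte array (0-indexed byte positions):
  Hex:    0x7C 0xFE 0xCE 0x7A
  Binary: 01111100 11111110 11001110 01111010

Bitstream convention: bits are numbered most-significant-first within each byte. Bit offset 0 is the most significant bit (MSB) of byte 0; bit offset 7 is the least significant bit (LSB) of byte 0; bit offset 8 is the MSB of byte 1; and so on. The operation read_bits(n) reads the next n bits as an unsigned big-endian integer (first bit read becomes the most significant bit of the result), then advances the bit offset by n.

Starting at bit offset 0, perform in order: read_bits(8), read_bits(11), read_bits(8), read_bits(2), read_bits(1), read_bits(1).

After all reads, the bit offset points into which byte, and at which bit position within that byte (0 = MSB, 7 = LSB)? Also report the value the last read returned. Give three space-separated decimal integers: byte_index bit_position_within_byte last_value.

Read 1: bits[0:8] width=8 -> value=124 (bin 01111100); offset now 8 = byte 1 bit 0; 24 bits remain
Read 2: bits[8:19] width=11 -> value=2038 (bin 11111110110); offset now 19 = byte 2 bit 3; 13 bits remain
Read 3: bits[19:27] width=8 -> value=115 (bin 01110011); offset now 27 = byte 3 bit 3; 5 bits remain
Read 4: bits[27:29] width=2 -> value=3 (bin 11); offset now 29 = byte 3 bit 5; 3 bits remain
Read 5: bits[29:30] width=1 -> value=0 (bin 0); offset now 30 = byte 3 bit 6; 2 bits remain
Read 6: bits[30:31] width=1 -> value=1 (bin 1); offset now 31 = byte 3 bit 7; 1 bits remain

Answer: 3 7 1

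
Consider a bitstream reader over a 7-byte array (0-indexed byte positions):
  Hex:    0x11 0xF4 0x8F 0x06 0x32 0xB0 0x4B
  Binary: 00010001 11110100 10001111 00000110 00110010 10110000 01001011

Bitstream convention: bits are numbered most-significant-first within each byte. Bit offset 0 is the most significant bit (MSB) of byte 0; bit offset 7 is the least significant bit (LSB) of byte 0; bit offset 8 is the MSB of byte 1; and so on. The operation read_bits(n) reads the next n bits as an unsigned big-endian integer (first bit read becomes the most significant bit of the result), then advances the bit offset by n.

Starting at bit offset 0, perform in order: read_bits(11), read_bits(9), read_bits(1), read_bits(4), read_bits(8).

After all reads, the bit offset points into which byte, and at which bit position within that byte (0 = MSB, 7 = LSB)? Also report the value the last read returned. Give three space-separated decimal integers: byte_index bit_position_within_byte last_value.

Answer: 4 1 12

Derivation:
Read 1: bits[0:11] width=11 -> value=143 (bin 00010001111); offset now 11 = byte 1 bit 3; 45 bits remain
Read 2: bits[11:20] width=9 -> value=328 (bin 101001000); offset now 20 = byte 2 bit 4; 36 bits remain
Read 3: bits[20:21] width=1 -> value=1 (bin 1); offset now 21 = byte 2 bit 5; 35 bits remain
Read 4: bits[21:25] width=4 -> value=14 (bin 1110); offset now 25 = byte 3 bit 1; 31 bits remain
Read 5: bits[25:33] width=8 -> value=12 (bin 00001100); offset now 33 = byte 4 bit 1; 23 bits remain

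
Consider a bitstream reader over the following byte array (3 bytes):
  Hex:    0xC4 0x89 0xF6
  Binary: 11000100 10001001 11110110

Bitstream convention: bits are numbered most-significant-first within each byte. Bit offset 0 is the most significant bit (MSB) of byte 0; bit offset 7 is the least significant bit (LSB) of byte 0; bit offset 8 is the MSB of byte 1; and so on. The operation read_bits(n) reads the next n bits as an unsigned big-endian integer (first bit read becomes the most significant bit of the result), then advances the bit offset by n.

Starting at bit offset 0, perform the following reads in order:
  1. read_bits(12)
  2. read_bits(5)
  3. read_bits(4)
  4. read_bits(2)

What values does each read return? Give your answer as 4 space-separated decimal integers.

Answer: 3144 19 14 3

Derivation:
Read 1: bits[0:12] width=12 -> value=3144 (bin 110001001000); offset now 12 = byte 1 bit 4; 12 bits remain
Read 2: bits[12:17] width=5 -> value=19 (bin 10011); offset now 17 = byte 2 bit 1; 7 bits remain
Read 3: bits[17:21] width=4 -> value=14 (bin 1110); offset now 21 = byte 2 bit 5; 3 bits remain
Read 4: bits[21:23] width=2 -> value=3 (bin 11); offset now 23 = byte 2 bit 7; 1 bits remain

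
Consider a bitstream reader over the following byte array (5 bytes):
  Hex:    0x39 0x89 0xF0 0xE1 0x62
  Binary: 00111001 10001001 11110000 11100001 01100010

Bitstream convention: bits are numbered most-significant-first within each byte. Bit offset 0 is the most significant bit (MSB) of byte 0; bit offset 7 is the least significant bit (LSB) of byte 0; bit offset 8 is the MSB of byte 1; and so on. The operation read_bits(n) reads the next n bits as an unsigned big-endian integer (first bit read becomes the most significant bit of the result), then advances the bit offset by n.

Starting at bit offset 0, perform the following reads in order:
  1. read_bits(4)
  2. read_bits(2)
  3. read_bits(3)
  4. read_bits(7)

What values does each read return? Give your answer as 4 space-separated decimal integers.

Read 1: bits[0:4] width=4 -> value=3 (bin 0011); offset now 4 = byte 0 bit 4; 36 bits remain
Read 2: bits[4:6] width=2 -> value=2 (bin 10); offset now 6 = byte 0 bit 6; 34 bits remain
Read 3: bits[6:9] width=3 -> value=3 (bin 011); offset now 9 = byte 1 bit 1; 31 bits remain
Read 4: bits[9:16] width=7 -> value=9 (bin 0001001); offset now 16 = byte 2 bit 0; 24 bits remain

Answer: 3 2 3 9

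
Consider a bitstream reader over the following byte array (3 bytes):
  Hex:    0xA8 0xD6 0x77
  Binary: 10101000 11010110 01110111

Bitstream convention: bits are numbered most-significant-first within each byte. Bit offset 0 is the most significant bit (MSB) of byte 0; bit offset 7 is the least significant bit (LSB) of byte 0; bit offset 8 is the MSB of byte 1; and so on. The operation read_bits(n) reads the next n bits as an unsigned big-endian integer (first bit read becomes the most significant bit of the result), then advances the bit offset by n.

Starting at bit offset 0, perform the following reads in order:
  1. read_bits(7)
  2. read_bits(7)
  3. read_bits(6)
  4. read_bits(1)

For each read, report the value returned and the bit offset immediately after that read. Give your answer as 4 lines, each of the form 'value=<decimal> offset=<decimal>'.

Read 1: bits[0:7] width=7 -> value=84 (bin 1010100); offset now 7 = byte 0 bit 7; 17 bits remain
Read 2: bits[7:14] width=7 -> value=53 (bin 0110101); offset now 14 = byte 1 bit 6; 10 bits remain
Read 3: bits[14:20] width=6 -> value=39 (bin 100111); offset now 20 = byte 2 bit 4; 4 bits remain
Read 4: bits[20:21] width=1 -> value=0 (bin 0); offset now 21 = byte 2 bit 5; 3 bits remain

Answer: value=84 offset=7
value=53 offset=14
value=39 offset=20
value=0 offset=21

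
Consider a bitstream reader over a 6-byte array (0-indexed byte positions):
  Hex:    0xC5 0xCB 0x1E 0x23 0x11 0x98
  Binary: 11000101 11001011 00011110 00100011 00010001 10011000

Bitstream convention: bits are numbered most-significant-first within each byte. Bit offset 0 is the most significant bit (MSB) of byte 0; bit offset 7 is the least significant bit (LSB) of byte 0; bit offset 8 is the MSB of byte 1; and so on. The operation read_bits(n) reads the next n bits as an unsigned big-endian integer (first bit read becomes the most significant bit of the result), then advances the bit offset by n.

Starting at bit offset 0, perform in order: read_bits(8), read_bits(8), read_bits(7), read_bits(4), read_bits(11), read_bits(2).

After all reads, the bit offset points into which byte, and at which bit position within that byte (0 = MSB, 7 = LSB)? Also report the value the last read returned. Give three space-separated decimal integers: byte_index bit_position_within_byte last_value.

Answer: 5 0 1

Derivation:
Read 1: bits[0:8] width=8 -> value=197 (bin 11000101); offset now 8 = byte 1 bit 0; 40 bits remain
Read 2: bits[8:16] width=8 -> value=203 (bin 11001011); offset now 16 = byte 2 bit 0; 32 bits remain
Read 3: bits[16:23] width=7 -> value=15 (bin 0001111); offset now 23 = byte 2 bit 7; 25 bits remain
Read 4: bits[23:27] width=4 -> value=1 (bin 0001); offset now 27 = byte 3 bit 3; 21 bits remain
Read 5: bits[27:38] width=11 -> value=196 (bin 00011000100); offset now 38 = byte 4 bit 6; 10 bits remain
Read 6: bits[38:40] width=2 -> value=1 (bin 01); offset now 40 = byte 5 bit 0; 8 bits remain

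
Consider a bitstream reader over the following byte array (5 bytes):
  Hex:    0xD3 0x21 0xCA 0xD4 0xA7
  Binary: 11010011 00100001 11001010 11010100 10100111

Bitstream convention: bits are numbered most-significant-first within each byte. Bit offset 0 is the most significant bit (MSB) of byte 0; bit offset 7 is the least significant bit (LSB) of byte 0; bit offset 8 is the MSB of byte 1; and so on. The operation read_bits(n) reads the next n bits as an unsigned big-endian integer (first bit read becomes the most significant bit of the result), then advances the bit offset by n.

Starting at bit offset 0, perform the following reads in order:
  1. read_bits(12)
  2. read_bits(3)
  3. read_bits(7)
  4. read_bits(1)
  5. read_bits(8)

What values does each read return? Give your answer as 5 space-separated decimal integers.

Answer: 3378 0 114 1 106

Derivation:
Read 1: bits[0:12] width=12 -> value=3378 (bin 110100110010); offset now 12 = byte 1 bit 4; 28 bits remain
Read 2: bits[12:15] width=3 -> value=0 (bin 000); offset now 15 = byte 1 bit 7; 25 bits remain
Read 3: bits[15:22] width=7 -> value=114 (bin 1110010); offset now 22 = byte 2 bit 6; 18 bits remain
Read 4: bits[22:23] width=1 -> value=1 (bin 1); offset now 23 = byte 2 bit 7; 17 bits remain
Read 5: bits[23:31] width=8 -> value=106 (bin 01101010); offset now 31 = byte 3 bit 7; 9 bits remain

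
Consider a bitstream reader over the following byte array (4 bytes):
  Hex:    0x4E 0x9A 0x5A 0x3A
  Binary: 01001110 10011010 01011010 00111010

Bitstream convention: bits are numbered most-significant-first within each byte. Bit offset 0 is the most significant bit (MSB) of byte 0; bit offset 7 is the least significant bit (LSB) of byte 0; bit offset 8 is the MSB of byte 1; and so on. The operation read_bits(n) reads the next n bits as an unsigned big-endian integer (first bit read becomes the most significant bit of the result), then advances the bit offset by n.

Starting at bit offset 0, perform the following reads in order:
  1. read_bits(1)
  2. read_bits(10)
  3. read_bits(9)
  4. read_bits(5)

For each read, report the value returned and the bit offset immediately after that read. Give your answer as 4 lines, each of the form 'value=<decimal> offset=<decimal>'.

Read 1: bits[0:1] width=1 -> value=0 (bin 0); offset now 1 = byte 0 bit 1; 31 bits remain
Read 2: bits[1:11] width=10 -> value=628 (bin 1001110100); offset now 11 = byte 1 bit 3; 21 bits remain
Read 3: bits[11:20] width=9 -> value=421 (bin 110100101); offset now 20 = byte 2 bit 4; 12 bits remain
Read 4: bits[20:25] width=5 -> value=20 (bin 10100); offset now 25 = byte 3 bit 1; 7 bits remain

Answer: value=0 offset=1
value=628 offset=11
value=421 offset=20
value=20 offset=25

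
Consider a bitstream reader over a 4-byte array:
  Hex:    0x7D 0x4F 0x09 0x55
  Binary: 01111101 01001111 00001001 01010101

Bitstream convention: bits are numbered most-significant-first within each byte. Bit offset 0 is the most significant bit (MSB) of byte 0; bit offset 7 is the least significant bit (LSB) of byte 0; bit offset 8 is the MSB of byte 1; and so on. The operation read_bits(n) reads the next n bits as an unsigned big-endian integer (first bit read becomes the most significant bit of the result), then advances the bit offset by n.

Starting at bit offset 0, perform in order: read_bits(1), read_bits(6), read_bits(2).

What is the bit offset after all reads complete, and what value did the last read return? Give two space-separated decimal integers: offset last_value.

Answer: 9 2

Derivation:
Read 1: bits[0:1] width=1 -> value=0 (bin 0); offset now 1 = byte 0 bit 1; 31 bits remain
Read 2: bits[1:7] width=6 -> value=62 (bin 111110); offset now 7 = byte 0 bit 7; 25 bits remain
Read 3: bits[7:9] width=2 -> value=2 (bin 10); offset now 9 = byte 1 bit 1; 23 bits remain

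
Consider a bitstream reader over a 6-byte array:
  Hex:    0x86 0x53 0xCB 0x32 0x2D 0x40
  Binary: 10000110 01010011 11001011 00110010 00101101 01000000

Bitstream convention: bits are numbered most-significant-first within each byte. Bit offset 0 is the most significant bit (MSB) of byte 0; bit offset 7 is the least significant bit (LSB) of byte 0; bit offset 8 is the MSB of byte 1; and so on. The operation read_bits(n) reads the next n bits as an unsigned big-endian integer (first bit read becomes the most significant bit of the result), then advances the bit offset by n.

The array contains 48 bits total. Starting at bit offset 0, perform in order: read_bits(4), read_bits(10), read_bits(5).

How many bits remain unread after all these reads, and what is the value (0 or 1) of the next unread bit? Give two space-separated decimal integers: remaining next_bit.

Answer: 29 0

Derivation:
Read 1: bits[0:4] width=4 -> value=8 (bin 1000); offset now 4 = byte 0 bit 4; 44 bits remain
Read 2: bits[4:14] width=10 -> value=404 (bin 0110010100); offset now 14 = byte 1 bit 6; 34 bits remain
Read 3: bits[14:19] width=5 -> value=30 (bin 11110); offset now 19 = byte 2 bit 3; 29 bits remain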